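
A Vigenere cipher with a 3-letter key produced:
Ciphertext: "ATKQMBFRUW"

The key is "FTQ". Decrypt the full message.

Step 1: Key 'FTQ' has length 3. Extended key: FTQFTQFTQF
Step 2: Decrypt each position:
  A(0) - F(5) = 21 = V
  T(19) - T(19) = 0 = A
  K(10) - Q(16) = 20 = U
  Q(16) - F(5) = 11 = L
  M(12) - T(19) = 19 = T
  B(1) - Q(16) = 11 = L
  F(5) - F(5) = 0 = A
  R(17) - T(19) = 24 = Y
  U(20) - Q(16) = 4 = E
  W(22) - F(5) = 17 = R
Plaintext: VAULTLAYER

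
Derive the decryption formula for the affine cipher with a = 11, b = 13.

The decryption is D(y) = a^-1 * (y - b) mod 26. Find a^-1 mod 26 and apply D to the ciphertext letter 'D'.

Step 1: Find a^-1, the modular inverse of 11 mod 26.
Step 2: We need 11 * a^-1 = 1 (mod 26).
Step 3: 11 * 19 = 209 = 8 * 26 + 1, so a^-1 = 19.
Step 4: D(y) = 19(y - 13) mod 26.
Step 5: Apply to 'D' (y = 3): D(3) = 19 * (3 - 13) mod 26 = 19 * -10 mod 26 = 18 -> 'S'.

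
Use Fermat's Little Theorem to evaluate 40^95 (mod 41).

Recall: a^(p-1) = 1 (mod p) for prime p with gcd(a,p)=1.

Step 1: Since 41 is prime, by Fermat's Little Theorem: 40^40 = 1 (mod 41).
Step 2: Reduce exponent: 95 mod 40 = 15.
Step 3: So 40^95 = 40^15 (mod 41).
Step 4: 40^15 mod 41 = 40.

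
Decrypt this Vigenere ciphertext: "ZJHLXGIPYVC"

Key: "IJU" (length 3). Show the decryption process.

Step 1: Key 'IJU' has length 3. Extended key: IJUIJUIJUIJ
Step 2: Decrypt each position:
  Z(25) - I(8) = 17 = R
  J(9) - J(9) = 0 = A
  H(7) - U(20) = 13 = N
  L(11) - I(8) = 3 = D
  X(23) - J(9) = 14 = O
  G(6) - U(20) = 12 = M
  I(8) - I(8) = 0 = A
  P(15) - J(9) = 6 = G
  Y(24) - U(20) = 4 = E
  V(21) - I(8) = 13 = N
  C(2) - J(9) = 19 = T
Plaintext: RANDOMAGENT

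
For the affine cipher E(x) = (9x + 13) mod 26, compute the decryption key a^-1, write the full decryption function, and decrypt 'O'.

Step 1: Find a^-1, the modular inverse of 9 mod 26.
Step 2: We need 9 * a^-1 = 1 (mod 26).
Step 3: 9 * 3 = 27 = 1 * 26 + 1, so a^-1 = 3.
Step 4: D(y) = 3(y - 13) mod 26.
Step 5: Apply to 'O' (y = 14): D(14) = 3 * (14 - 13) mod 26 = 3 * 1 mod 26 = 3 -> 'D'.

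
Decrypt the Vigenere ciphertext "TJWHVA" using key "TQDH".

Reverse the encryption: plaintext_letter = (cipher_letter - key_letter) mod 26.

Step 1: Extend key: TQDHTQ
Step 2: Decrypt each letter (c - k) mod 26:
  T(19) - T(19) = (19-19) mod 26 = 0 = A
  J(9) - Q(16) = (9-16) mod 26 = 19 = T
  W(22) - D(3) = (22-3) mod 26 = 19 = T
  H(7) - H(7) = (7-7) mod 26 = 0 = A
  V(21) - T(19) = (21-19) mod 26 = 2 = C
  A(0) - Q(16) = (0-16) mod 26 = 10 = K
Plaintext: ATTACK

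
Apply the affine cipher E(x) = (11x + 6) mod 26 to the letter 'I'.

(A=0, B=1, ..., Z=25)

Step 1: Convert 'I' to number: x = 8.
Step 2: E(8) = (11 * 8 + 6) mod 26 = 94 mod 26 = 16.
Step 3: Convert 16 back to letter: Q.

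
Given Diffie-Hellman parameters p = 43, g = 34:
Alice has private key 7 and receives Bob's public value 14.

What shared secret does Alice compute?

Step 1: s = B^a mod p = 14^7 mod 43.
  14^1 mod 43 = 14
  14^2 mod 43 = (14 * 14) mod 43 = 24
  14^3 mod 43 = (24 * 14) mod 43 = 35
  14^4 mod 43 = (35 * 14) mod 43 = 17
  14^5 mod 43 = (17 * 14) mod 43 = 23
  14^6 mod 43 = (23 * 14) mod 43 = 21
  14^7 mod 43 = (21 * 14) mod 43 = 36
Result: shared secret = 36.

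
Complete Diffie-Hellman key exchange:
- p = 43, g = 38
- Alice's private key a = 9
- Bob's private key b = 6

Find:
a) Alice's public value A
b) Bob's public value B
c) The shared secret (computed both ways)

Step 1: A = g^a mod p = 38^9 mod 43 = 21.
Step 2: B = g^b mod p = 38^6 mod 43 = 16.
Step 3: Alice computes s = B^a mod p = 16^9 mod 43 = 41.
Step 4: Bob computes s = A^b mod p = 21^6 mod 43 = 41.
Both sides agree: shared secret = 41.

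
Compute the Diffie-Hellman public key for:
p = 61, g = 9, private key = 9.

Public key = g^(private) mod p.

Step 1: A = g^a mod p = 9^9 mod 61.
  9^1 mod 61 = 9
  9^2 mod 61 = (9 * 9) mod 61 = 20
  9^3 mod 61 = (20 * 9) mod 61 = 58
  9^4 mod 61 = (58 * 9) mod 61 = 34
  9^5 mod 61 = (34 * 9) mod 61 = 1
  9^6 mod 61 = (1 * 9) mod 61 = 9
  9^7 mod 61 = (9 * 9) mod 61 = 20
  9^8 mod 61 = (20 * 9) mod 61 = 58
  9^9 mod 61 = (58 * 9) mod 61 = 34
Result: A = 34.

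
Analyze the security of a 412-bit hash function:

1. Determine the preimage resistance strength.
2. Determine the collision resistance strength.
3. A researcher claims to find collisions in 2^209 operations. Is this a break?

Step 1: Preimage resistance requires brute-force of 2^412 operations.
Step 2: Collision resistance (birthday bound) = 2^(412/2) = 2^206.
Step 3: The claimed attack costs 2^209 operations.
Step 4: Since 2^209 >= 2^206, the claimed attack is no faster than the generic birthday attack, so this does not break collision resistance.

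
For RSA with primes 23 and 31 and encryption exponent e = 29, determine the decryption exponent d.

Step 1: n = 23 * 31 = 713.
Step 2: phi(n) = 22 * 30 = 660.
Step 3: Find d such that 29 * d = 1 (mod 660).
Step 4: d = 29^(-1) mod 660 = 569.
Verification: 29 * 569 = 16501 = 25 * 660 + 1.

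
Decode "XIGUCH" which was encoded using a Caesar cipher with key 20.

Step 1: Reverse the shift by subtracting 20 from each letter position.
  X (position 23) -> position (23-20) mod 26 = 3 -> D
  I (position 8) -> position (8-20) mod 26 = 14 -> O
  G (position 6) -> position (6-20) mod 26 = 12 -> M
  U (position 20) -> position (20-20) mod 26 = 0 -> A
  C (position 2) -> position (2-20) mod 26 = 8 -> I
  H (position 7) -> position (7-20) mod 26 = 13 -> N
Decrypted message: DOMAIN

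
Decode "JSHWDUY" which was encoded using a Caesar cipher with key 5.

Step 1: Reverse the shift by subtracting 5 from each letter position.
  J (position 9) -> position (9-5) mod 26 = 4 -> E
  S (position 18) -> position (18-5) mod 26 = 13 -> N
  H (position 7) -> position (7-5) mod 26 = 2 -> C
  W (position 22) -> position (22-5) mod 26 = 17 -> R
  D (position 3) -> position (3-5) mod 26 = 24 -> Y
  U (position 20) -> position (20-5) mod 26 = 15 -> P
  Y (position 24) -> position (24-5) mod 26 = 19 -> T
Decrypted message: ENCRYPT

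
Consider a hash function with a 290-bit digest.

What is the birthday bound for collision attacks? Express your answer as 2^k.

Step 1: The birthday paradox gives collision probability ~50% after sqrt(2^n) = 2^(n/2) hashes.
Step 2: For 290-bit output: 2^(290/2) = 2^145.
Step 3: Approximately 2^145 hash computations needed.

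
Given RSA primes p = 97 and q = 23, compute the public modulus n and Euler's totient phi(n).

Step 1: n = p * q = 97 * 23 = 2231.
Step 2: phi(n) = (p-1)(q-1) = 96 * 22 = 2112.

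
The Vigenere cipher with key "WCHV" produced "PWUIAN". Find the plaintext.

Step 1: Extend key: WCHVWC
Step 2: Decrypt each letter (c - k) mod 26:
  P(15) - W(22) = (15-22) mod 26 = 19 = T
  W(22) - C(2) = (22-2) mod 26 = 20 = U
  U(20) - H(7) = (20-7) mod 26 = 13 = N
  I(8) - V(21) = (8-21) mod 26 = 13 = N
  A(0) - W(22) = (0-22) mod 26 = 4 = E
  N(13) - C(2) = (13-2) mod 26 = 11 = L
Plaintext: TUNNEL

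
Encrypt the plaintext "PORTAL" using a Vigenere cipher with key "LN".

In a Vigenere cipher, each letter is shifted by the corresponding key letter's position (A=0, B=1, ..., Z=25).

Step 1: Repeat key to match plaintext length:
  Plaintext: PORTAL
  Key:       LNLNLN
Step 2: Encrypt each letter:
  P(15) + L(11) = (15+11) mod 26 = 0 = A
  O(14) + N(13) = (14+13) mod 26 = 1 = B
  R(17) + L(11) = (17+11) mod 26 = 2 = C
  T(19) + N(13) = (19+13) mod 26 = 6 = G
  A(0) + L(11) = (0+11) mod 26 = 11 = L
  L(11) + N(13) = (11+13) mod 26 = 24 = Y
Ciphertext: ABCGLY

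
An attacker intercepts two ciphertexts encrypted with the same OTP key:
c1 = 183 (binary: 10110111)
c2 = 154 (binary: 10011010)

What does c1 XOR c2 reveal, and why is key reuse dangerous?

Step 1: c1 XOR c2 = (m1 XOR k) XOR (m2 XOR k).
Step 2: By XOR associativity/commutativity: = m1 XOR m2 XOR k XOR k = m1 XOR m2.
Step 3: 10110111 XOR 10011010 = 00101101 = 45.
Step 4: The key cancels out! An attacker learns m1 XOR m2 = 45, revealing the relationship between plaintexts.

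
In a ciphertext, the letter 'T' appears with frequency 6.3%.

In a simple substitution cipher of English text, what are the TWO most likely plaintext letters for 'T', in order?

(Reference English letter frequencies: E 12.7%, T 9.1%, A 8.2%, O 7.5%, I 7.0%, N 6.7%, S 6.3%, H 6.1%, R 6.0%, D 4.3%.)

Step 1: Observed frequency of 'T' is 6.3%.
Step 2: Compute distances to each reference frequency and sort:
  S (6.3%): difference = 0.0% <-- BEST
  H (6.1%): difference = 0.2% <-- RUNNER-UP
  R (6.0%): difference = 0.3%
  N (6.7%): difference = 0.4%
  I (7.0%): difference = 0.7%
Step 3: Most likely is 'S' (6.3%, diff 0.0%); second most likely is 'H' (6.1%, diff 0.2%).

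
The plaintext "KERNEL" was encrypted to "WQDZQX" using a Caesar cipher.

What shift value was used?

Step 1: Compare first letters: K (position 10) -> W (position 22).
Step 2: Shift = (22 - 10) mod 26 = 12.
The shift value is 12.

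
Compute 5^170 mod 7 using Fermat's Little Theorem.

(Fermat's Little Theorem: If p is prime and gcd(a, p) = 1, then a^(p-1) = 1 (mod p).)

Step 1: Since 7 is prime, by Fermat's Little Theorem: 5^6 = 1 (mod 7).
Step 2: Reduce exponent: 170 mod 6 = 2.
Step 3: So 5^170 = 5^2 (mod 7).
Step 4: 5^2 mod 7 = 4.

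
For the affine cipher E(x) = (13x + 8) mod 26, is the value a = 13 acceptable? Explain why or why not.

Step 1: Compute gcd(13, 26).
Step 2: gcd(13, 26) = 13.
Since gcd = 13 != 1, 13 shares a common factor with 26, so it cannot be used.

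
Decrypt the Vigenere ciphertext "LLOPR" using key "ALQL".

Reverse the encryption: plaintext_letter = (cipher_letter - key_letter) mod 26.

Step 1: Extend key: ALQLA
Step 2: Decrypt each letter (c - k) mod 26:
  L(11) - A(0) = (11-0) mod 26 = 11 = L
  L(11) - L(11) = (11-11) mod 26 = 0 = A
  O(14) - Q(16) = (14-16) mod 26 = 24 = Y
  P(15) - L(11) = (15-11) mod 26 = 4 = E
  R(17) - A(0) = (17-0) mod 26 = 17 = R
Plaintext: LAYER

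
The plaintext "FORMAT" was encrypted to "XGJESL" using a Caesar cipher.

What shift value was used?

Step 1: Compare first letters: F (position 5) -> X (position 23).
Step 2: Shift = (23 - 5) mod 26 = 18.
The shift value is 18.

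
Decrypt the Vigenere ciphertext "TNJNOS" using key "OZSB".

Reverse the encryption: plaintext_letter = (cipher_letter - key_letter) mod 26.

Step 1: Extend key: OZSBOZ
Step 2: Decrypt each letter (c - k) mod 26:
  T(19) - O(14) = (19-14) mod 26 = 5 = F
  N(13) - Z(25) = (13-25) mod 26 = 14 = O
  J(9) - S(18) = (9-18) mod 26 = 17 = R
  N(13) - B(1) = (13-1) mod 26 = 12 = M
  O(14) - O(14) = (14-14) mod 26 = 0 = A
  S(18) - Z(25) = (18-25) mod 26 = 19 = T
Plaintext: FORMAT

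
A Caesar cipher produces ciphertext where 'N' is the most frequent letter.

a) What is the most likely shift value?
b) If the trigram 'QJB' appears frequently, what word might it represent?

Step 1: In English, 'E' is the most frequent letter (12.7%).
Step 2: The most frequent ciphertext letter is 'N' (position 13).
Step 3: Shift = (13 - 4) mod 26 = 9.
Step 4: Decrypt 'QJB' by shifting back 9:
  Q -> H
  J -> A
  B -> S
Step 5: 'QJB' decrypts to 'HAS'.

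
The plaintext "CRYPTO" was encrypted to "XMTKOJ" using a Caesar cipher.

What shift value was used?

Step 1: Compare first letters: C (position 2) -> X (position 23).
Step 2: Shift = (23 - 2) mod 26 = 21.
The shift value is 21.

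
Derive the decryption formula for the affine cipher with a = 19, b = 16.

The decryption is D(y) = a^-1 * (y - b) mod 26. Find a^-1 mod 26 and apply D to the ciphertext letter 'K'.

Step 1: Find a^-1, the modular inverse of 19 mod 26.
Step 2: We need 19 * a^-1 = 1 (mod 26).
Step 3: 19 * 11 = 209 = 8 * 26 + 1, so a^-1 = 11.
Step 4: D(y) = 11(y - 16) mod 26.
Step 5: Apply to 'K' (y = 10): D(10) = 11 * (10 - 16) mod 26 = 11 * -6 mod 26 = 12 -> 'M'.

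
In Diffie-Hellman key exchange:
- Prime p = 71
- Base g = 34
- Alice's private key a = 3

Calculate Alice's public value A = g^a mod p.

Step 1: A = g^a mod p = 34^3 mod 71.
  34^1 mod 71 = 34
  34^2 mod 71 = (34 * 34) mod 71 = 20
  34^3 mod 71 = (20 * 34) mod 71 = 41
Result: A = 41.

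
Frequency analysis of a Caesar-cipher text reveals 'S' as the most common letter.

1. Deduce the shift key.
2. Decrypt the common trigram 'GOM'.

Step 1: In English, 'E' is the most frequent letter (12.7%).
Step 2: The most frequent ciphertext letter is 'S' (position 18).
Step 3: Shift = (18 - 4) mod 26 = 14.
Step 4: Decrypt 'GOM' by shifting back 14:
  G -> S
  O -> A
  M -> Y
Step 5: 'GOM' decrypts to 'SAY'.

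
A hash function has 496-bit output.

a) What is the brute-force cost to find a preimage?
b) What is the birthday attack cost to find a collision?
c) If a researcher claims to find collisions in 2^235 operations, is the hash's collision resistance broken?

Step 1: Preimage resistance requires brute-force of 2^496 operations.
Step 2: Collision resistance (birthday bound) = 2^(496/2) = 2^248.
Step 3: The claimed attack costs 2^235 operations.
Step 4: Since 2^235 < 2^248, the claimed attack beats the generic birthday bound, so collision resistance is broken.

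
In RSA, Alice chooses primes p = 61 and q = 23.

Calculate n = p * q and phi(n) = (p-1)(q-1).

Step 1: n = p * q = 61 * 23 = 1403.
Step 2: phi(n) = (p-1)(q-1) = 60 * 22 = 1320.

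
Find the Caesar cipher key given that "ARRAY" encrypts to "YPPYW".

Step 1: Compare first letters: A (position 0) -> Y (position 24).
Step 2: Shift = (24 - 0) mod 26 = 24.
The shift value is 24.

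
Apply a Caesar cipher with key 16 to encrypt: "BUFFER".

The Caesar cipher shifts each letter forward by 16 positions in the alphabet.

Step 1: For each letter, shift forward by 16 positions (mod 26).
  B (position 1) -> position (1+16) mod 26 = 17 -> R
  U (position 20) -> position (20+16) mod 26 = 10 -> K
  F (position 5) -> position (5+16) mod 26 = 21 -> V
  F (position 5) -> position (5+16) mod 26 = 21 -> V
  E (position 4) -> position (4+16) mod 26 = 20 -> U
  R (position 17) -> position (17+16) mod 26 = 7 -> H
Result: RKVVUH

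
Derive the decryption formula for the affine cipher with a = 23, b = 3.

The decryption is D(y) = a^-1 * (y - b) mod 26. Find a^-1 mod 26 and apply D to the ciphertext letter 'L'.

Step 1: Find a^-1, the modular inverse of 23 mod 26.
Step 2: We need 23 * a^-1 = 1 (mod 26).
Step 3: 23 * 17 = 391 = 15 * 26 + 1, so a^-1 = 17.
Step 4: D(y) = 17(y - 3) mod 26.
Step 5: Apply to 'L' (y = 11): D(11) = 17 * (11 - 3) mod 26 = 17 * 8 mod 26 = 6 -> 'G'.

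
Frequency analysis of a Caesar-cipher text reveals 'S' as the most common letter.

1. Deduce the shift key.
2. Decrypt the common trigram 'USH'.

Step 1: In English, 'E' is the most frequent letter (12.7%).
Step 2: The most frequent ciphertext letter is 'S' (position 18).
Step 3: Shift = (18 - 4) mod 26 = 14.
Step 4: Decrypt 'USH' by shifting back 14:
  U -> G
  S -> E
  H -> T
Step 5: 'USH' decrypts to 'GET'.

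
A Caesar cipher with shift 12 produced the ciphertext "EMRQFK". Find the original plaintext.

Step 1: Reverse the shift by subtracting 12 from each letter position.
  E (position 4) -> position (4-12) mod 26 = 18 -> S
  M (position 12) -> position (12-12) mod 26 = 0 -> A
  R (position 17) -> position (17-12) mod 26 = 5 -> F
  Q (position 16) -> position (16-12) mod 26 = 4 -> E
  F (position 5) -> position (5-12) mod 26 = 19 -> T
  K (position 10) -> position (10-12) mod 26 = 24 -> Y
Decrypted message: SAFETY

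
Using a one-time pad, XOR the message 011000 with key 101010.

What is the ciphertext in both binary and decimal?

Step 1: Write out the XOR operation bit by bit:
  Message: 011000
  Key:     101010
  XOR:     110010
Step 2: Convert to decimal: 110010 = 50.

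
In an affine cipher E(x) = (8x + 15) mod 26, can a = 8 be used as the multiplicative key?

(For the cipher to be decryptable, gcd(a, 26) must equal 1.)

Step 1: Compute gcd(8, 26).
Step 2: gcd(8, 26) = 2.
Since gcd = 2 != 1, 8 shares a common factor with 26, so it cannot be used.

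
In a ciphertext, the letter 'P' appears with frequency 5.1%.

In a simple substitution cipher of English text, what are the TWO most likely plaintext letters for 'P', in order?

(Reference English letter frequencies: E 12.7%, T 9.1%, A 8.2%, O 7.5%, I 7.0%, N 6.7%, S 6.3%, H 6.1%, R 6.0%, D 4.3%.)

Step 1: Observed frequency of 'P' is 5.1%.
Step 2: Compute distances to each reference frequency and sort:
  D (4.3%): difference = 0.8% <-- BEST
  R (6.0%): difference = 0.9% <-- RUNNER-UP
  H (6.1%): difference = 1.0%
  S (6.3%): difference = 1.2%
  N (6.7%): difference = 1.6%
Step 3: Most likely is 'D' (4.3%, diff 0.8%); second most likely is 'R' (6.0%, diff 0.9%).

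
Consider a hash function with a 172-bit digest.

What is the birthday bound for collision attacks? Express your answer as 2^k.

Step 1: The birthday paradox gives collision probability ~50% after sqrt(2^n) = 2^(n/2) hashes.
Step 2: For 172-bit output: 2^(172/2) = 2^86.
Step 3: Approximately 2^86 hash computations needed.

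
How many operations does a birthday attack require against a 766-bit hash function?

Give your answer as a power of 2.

Step 1: The birthday paradox gives collision probability ~50% after sqrt(2^n) = 2^(n/2) hashes.
Step 2: For 766-bit output: 2^(766/2) = 2^383.
Step 3: Approximately 2^383 hash computations needed.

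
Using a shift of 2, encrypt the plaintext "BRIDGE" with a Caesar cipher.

Step 1: For each letter, shift forward by 2 positions (mod 26).
  B (position 1) -> position (1+2) mod 26 = 3 -> D
  R (position 17) -> position (17+2) mod 26 = 19 -> T
  I (position 8) -> position (8+2) mod 26 = 10 -> K
  D (position 3) -> position (3+2) mod 26 = 5 -> F
  G (position 6) -> position (6+2) mod 26 = 8 -> I
  E (position 4) -> position (4+2) mod 26 = 6 -> G
Result: DTKFIG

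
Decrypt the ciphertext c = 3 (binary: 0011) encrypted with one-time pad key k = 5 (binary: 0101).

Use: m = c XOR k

Step 1: XOR ciphertext with key:
  Ciphertext: 0011
  Key:        0101
  XOR:        0110
Step 2: Plaintext = 0110 = 6 in decimal.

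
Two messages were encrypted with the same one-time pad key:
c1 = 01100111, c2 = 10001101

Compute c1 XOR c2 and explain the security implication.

Step 1: c1 XOR c2 = (m1 XOR k) XOR (m2 XOR k).
Step 2: By XOR associativity/commutativity: = m1 XOR m2 XOR k XOR k = m1 XOR m2.
Step 3: 01100111 XOR 10001101 = 11101010 = 234.
Step 4: The key cancels out! An attacker learns m1 XOR m2 = 234, revealing the relationship between plaintexts.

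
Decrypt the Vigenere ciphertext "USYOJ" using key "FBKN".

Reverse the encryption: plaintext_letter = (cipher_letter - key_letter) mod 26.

Step 1: Extend key: FBKNF
Step 2: Decrypt each letter (c - k) mod 26:
  U(20) - F(5) = (20-5) mod 26 = 15 = P
  S(18) - B(1) = (18-1) mod 26 = 17 = R
  Y(24) - K(10) = (24-10) mod 26 = 14 = O
  O(14) - N(13) = (14-13) mod 26 = 1 = B
  J(9) - F(5) = (9-5) mod 26 = 4 = E
Plaintext: PROBE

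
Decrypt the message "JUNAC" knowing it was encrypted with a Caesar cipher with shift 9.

Step 1: Reverse the shift by subtracting 9 from each letter position.
  J (position 9) -> position (9-9) mod 26 = 0 -> A
  U (position 20) -> position (20-9) mod 26 = 11 -> L
  N (position 13) -> position (13-9) mod 26 = 4 -> E
  A (position 0) -> position (0-9) mod 26 = 17 -> R
  C (position 2) -> position (2-9) mod 26 = 19 -> T
Decrypted message: ALERT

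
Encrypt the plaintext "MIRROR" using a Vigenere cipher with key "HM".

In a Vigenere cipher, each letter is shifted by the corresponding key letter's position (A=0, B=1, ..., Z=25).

Step 1: Repeat key to match plaintext length:
  Plaintext: MIRROR
  Key:       HMHMHM
Step 2: Encrypt each letter:
  M(12) + H(7) = (12+7) mod 26 = 19 = T
  I(8) + M(12) = (8+12) mod 26 = 20 = U
  R(17) + H(7) = (17+7) mod 26 = 24 = Y
  R(17) + M(12) = (17+12) mod 26 = 3 = D
  O(14) + H(7) = (14+7) mod 26 = 21 = V
  R(17) + M(12) = (17+12) mod 26 = 3 = D
Ciphertext: TUYDVD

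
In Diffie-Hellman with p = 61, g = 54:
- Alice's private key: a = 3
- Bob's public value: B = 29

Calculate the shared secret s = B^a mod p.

Step 1: s = B^a mod p = 29^3 mod 61.
  29^1 mod 61 = 29
  29^2 mod 61 = (29 * 29) mod 61 = 48
  29^3 mod 61 = (48 * 29) mod 61 = 50
Result: shared secret = 50.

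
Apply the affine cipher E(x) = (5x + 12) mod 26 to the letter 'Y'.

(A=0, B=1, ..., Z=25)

Step 1: Convert 'Y' to number: x = 24.
Step 2: E(24) = (5 * 24 + 12) mod 26 = 132 mod 26 = 2.
Step 3: Convert 2 back to letter: C.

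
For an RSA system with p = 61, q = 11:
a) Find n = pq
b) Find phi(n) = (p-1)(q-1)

Step 1: n = p * q = 61 * 11 = 671.
Step 2: phi(n) = (p-1)(q-1) = 60 * 10 = 600.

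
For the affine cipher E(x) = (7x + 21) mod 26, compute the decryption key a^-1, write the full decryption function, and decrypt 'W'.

Step 1: Find a^-1, the modular inverse of 7 mod 26.
Step 2: We need 7 * a^-1 = 1 (mod 26).
Step 3: 7 * 15 = 105 = 4 * 26 + 1, so a^-1 = 15.
Step 4: D(y) = 15(y - 21) mod 26.
Step 5: Apply to 'W' (y = 22): D(22) = 15 * (22 - 21) mod 26 = 15 * 1 mod 26 = 15 -> 'P'.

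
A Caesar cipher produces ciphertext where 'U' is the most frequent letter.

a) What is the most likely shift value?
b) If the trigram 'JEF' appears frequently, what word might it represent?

Step 1: In English, 'E' is the most frequent letter (12.7%).
Step 2: The most frequent ciphertext letter is 'U' (position 20).
Step 3: Shift = (20 - 4) mod 26 = 16.
Step 4: Decrypt 'JEF' by shifting back 16:
  J -> T
  E -> O
  F -> P
Step 5: 'JEF' decrypts to 'TOP'.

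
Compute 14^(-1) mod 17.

Step 1: We need x such that 14 * x = 1 (mod 17).
Step 2: Using the extended Euclidean algorithm or trial:
  14 * 11 = 154 = 9 * 17 + 1.
Step 3: Since 154 mod 17 = 1, the inverse is x = 11.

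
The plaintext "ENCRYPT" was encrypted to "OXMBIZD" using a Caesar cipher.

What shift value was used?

Step 1: Compare first letters: E (position 4) -> O (position 14).
Step 2: Shift = (14 - 4) mod 26 = 10.
The shift value is 10.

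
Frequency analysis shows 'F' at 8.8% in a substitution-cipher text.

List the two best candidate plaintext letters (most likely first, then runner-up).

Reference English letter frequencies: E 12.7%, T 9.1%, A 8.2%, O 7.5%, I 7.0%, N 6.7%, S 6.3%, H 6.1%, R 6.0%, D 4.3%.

Step 1: Observed frequency of 'F' is 8.8%.
Step 2: Compute distances to each reference frequency and sort:
  T (9.1%): difference = 0.3% <-- BEST
  A (8.2%): difference = 0.6% <-- RUNNER-UP
  O (7.5%): difference = 1.3%
  I (7.0%): difference = 1.8%
  N (6.7%): difference = 2.1%
Step 3: Most likely is 'T' (9.1%, diff 0.3%); second most likely is 'A' (8.2%, diff 0.6%).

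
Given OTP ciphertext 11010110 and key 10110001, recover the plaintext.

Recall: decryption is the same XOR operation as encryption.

Step 1: XOR ciphertext with key:
  Ciphertext: 11010110
  Key:        10110001
  XOR:        01100111
Step 2: Plaintext = 01100111 = 103 in decimal.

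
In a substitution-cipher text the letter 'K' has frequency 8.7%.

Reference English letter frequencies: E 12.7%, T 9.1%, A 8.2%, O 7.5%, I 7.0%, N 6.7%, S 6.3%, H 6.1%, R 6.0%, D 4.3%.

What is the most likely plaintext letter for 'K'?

Step 1: The observed frequency is 8.7%.
Step 2: Compare with English frequencies:
  E: 12.7% (difference: 4.0%)
  T: 9.1% (difference: 0.4%) <-- closest
  A: 8.2% (difference: 0.5%)
  O: 7.5% (difference: 1.2%)
  I: 7.0% (difference: 1.7%)
  N: 6.7% (difference: 2.0%)
  S: 6.3% (difference: 2.4%)
  H: 6.1% (difference: 2.6%)
  R: 6.0% (difference: 2.7%)
  D: 4.3% (difference: 4.4%)
Step 3: 'K' most likely represents 'T' (frequency 9.1%).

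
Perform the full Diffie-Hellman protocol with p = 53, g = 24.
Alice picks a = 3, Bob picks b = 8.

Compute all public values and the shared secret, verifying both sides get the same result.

Step 1: A = g^a mod p = 24^3 mod 53 = 44.
Step 2: B = g^b mod p = 24^8 mod 53 = 16.
Step 3: Alice computes s = B^a mod p = 16^3 mod 53 = 15.
Step 4: Bob computes s = A^b mod p = 44^8 mod 53 = 15.
Both sides agree: shared secret = 15.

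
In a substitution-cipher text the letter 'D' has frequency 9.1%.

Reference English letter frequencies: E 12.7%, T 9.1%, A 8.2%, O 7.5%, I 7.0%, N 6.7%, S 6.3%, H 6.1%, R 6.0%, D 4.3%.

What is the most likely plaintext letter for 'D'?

Step 1: The observed frequency is 9.1%.
Step 2: Compare with English frequencies:
  E: 12.7% (difference: 3.6%)
  T: 9.1% (difference: 0.0%) <-- closest
  A: 8.2% (difference: 0.9%)
  O: 7.5% (difference: 1.6%)
  I: 7.0% (difference: 2.1%)
  N: 6.7% (difference: 2.4%)
  S: 6.3% (difference: 2.8%)
  H: 6.1% (difference: 3.0%)
  R: 6.0% (difference: 3.1%)
  D: 4.3% (difference: 4.8%)
Step 3: 'D' most likely represents 'T' (frequency 9.1%).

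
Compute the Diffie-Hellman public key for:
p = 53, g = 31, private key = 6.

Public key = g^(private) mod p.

Step 1: A = g^a mod p = 31^6 mod 53.
  31^1 mod 53 = 31
  31^2 mod 53 = (31 * 31) mod 53 = 7
  31^3 mod 53 = (7 * 31) mod 53 = 5
  31^4 mod 53 = (5 * 31) mod 53 = 49
  31^5 mod 53 = (49 * 31) mod 53 = 35
  31^6 mod 53 = (35 * 31) mod 53 = 25
Result: A = 25.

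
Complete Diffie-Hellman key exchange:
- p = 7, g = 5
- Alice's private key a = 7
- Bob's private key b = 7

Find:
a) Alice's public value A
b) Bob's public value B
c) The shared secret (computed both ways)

Step 1: A = g^a mod p = 5^7 mod 7 = 5.
Step 2: B = g^b mod p = 5^7 mod 7 = 5.
Step 3: Alice computes s = B^a mod p = 5^7 mod 7 = 5.
Step 4: Bob computes s = A^b mod p = 5^7 mod 7 = 5.
Both sides agree: shared secret = 5.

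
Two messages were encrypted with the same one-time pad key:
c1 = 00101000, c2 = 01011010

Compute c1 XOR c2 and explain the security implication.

Step 1: c1 XOR c2 = (m1 XOR k) XOR (m2 XOR k).
Step 2: By XOR associativity/commutativity: = m1 XOR m2 XOR k XOR k = m1 XOR m2.
Step 3: 00101000 XOR 01011010 = 01110010 = 114.
Step 4: The key cancels out! An attacker learns m1 XOR m2 = 114, revealing the relationship between plaintexts.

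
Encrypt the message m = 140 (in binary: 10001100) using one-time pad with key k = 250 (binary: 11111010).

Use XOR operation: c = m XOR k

Step 1: Write out the XOR operation bit by bit:
  Message: 10001100
  Key:     11111010
  XOR:     01110110
Step 2: Convert to decimal: 01110110 = 118.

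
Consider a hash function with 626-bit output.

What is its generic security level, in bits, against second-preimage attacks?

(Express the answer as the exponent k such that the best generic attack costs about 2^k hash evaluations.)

Step 1: The hash has a 626-bit output.
Step 2: Second-preimage resistance means: given a specific input x, it should be infeasible to find a different y with h(y) = h(x).
With a 626-bit output, a generic search for a second preimage costs about 2^626 evaluations (each trial matches the fixed target with probability 2^-626).
Step 3: Security level = 626 bits.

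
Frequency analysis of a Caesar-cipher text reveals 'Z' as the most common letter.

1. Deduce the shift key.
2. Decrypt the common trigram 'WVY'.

Step 1: In English, 'E' is the most frequent letter (12.7%).
Step 2: The most frequent ciphertext letter is 'Z' (position 25).
Step 3: Shift = (25 - 4) mod 26 = 21.
Step 4: Decrypt 'WVY' by shifting back 21:
  W -> B
  V -> A
  Y -> D
Step 5: 'WVY' decrypts to 'BAD'.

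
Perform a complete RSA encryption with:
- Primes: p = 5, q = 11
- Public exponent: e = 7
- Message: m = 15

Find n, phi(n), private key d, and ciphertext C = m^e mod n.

Step 1: n = 5 * 11 = 55.
Step 2: phi(n) = (5-1)(11-1) = 4 * 10 = 40.
Step 3: Find d = 7^(-1) mod 40 = 23.
  Verify: 7 * 23 = 161 = 1 (mod 40).
Step 4: C = 15^7 mod 55 = 5.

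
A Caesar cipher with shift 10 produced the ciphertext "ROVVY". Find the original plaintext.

Step 1: Reverse the shift by subtracting 10 from each letter position.
  R (position 17) -> position (17-10) mod 26 = 7 -> H
  O (position 14) -> position (14-10) mod 26 = 4 -> E
  V (position 21) -> position (21-10) mod 26 = 11 -> L
  V (position 21) -> position (21-10) mod 26 = 11 -> L
  Y (position 24) -> position (24-10) mod 26 = 14 -> O
Decrypted message: HELLO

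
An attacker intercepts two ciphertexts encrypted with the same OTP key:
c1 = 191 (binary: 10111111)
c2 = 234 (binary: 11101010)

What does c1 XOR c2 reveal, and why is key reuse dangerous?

Step 1: c1 XOR c2 = (m1 XOR k) XOR (m2 XOR k).
Step 2: By XOR associativity/commutativity: = m1 XOR m2 XOR k XOR k = m1 XOR m2.
Step 3: 10111111 XOR 11101010 = 01010101 = 85.
Step 4: The key cancels out! An attacker learns m1 XOR m2 = 85, revealing the relationship between plaintexts.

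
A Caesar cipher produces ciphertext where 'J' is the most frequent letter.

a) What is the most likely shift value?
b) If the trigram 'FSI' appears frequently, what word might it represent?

Step 1: In English, 'E' is the most frequent letter (12.7%).
Step 2: The most frequent ciphertext letter is 'J' (position 9).
Step 3: Shift = (9 - 4) mod 26 = 5.
Step 4: Decrypt 'FSI' by shifting back 5:
  F -> A
  S -> N
  I -> D
Step 5: 'FSI' decrypts to 'AND'.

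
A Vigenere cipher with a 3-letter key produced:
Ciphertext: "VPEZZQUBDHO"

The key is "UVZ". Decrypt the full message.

Step 1: Key 'UVZ' has length 3. Extended key: UVZUVZUVZUV
Step 2: Decrypt each position:
  V(21) - U(20) = 1 = B
  P(15) - V(21) = 20 = U
  E(4) - Z(25) = 5 = F
  Z(25) - U(20) = 5 = F
  Z(25) - V(21) = 4 = E
  Q(16) - Z(25) = 17 = R
  U(20) - U(20) = 0 = A
  B(1) - V(21) = 6 = G
  D(3) - Z(25) = 4 = E
  H(7) - U(20) = 13 = N
  O(14) - V(21) = 19 = T
Plaintext: BUFFERAGENT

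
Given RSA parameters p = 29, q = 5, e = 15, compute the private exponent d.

Step 1: n = 29 * 5 = 145.
Step 2: phi(n) = 28 * 4 = 112.
Step 3: Find d such that 15 * d = 1 (mod 112).
Step 4: d = 15^(-1) mod 112 = 15.
Verification: 15 * 15 = 225 = 2 * 112 + 1.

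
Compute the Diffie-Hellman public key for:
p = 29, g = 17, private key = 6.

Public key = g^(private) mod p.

Step 1: A = g^a mod p = 17^6 mod 29.
  17^1 mod 29 = 17
  17^2 mod 29 = (17 * 17) mod 29 = 28
  17^3 mod 29 = (28 * 17) mod 29 = 12
  17^4 mod 29 = (12 * 17) mod 29 = 1
  17^5 mod 29 = (1 * 17) mod 29 = 17
  17^6 mod 29 = (17 * 17) mod 29 = 28
Result: A = 28.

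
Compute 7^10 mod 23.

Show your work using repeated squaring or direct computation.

Step 1: Compute 7^10 mod 23 step by step, reducing modulo 23 at each step.
  7^1 mod 23 = 7
  7^2 mod 23 = (7 * 7) mod 23 = 3
  7^3 mod 23 = (3 * 7) mod 23 = 21
  7^4 mod 23 = (21 * 7) mod 23 = 9
  7^5 mod 23 = (9 * 7) mod 23 = 17
  7^6 mod 23 = (17 * 7) mod 23 = 4
  7^7 mod 23 = (4 * 7) mod 23 = 5
  7^8 mod 23 = (5 * 7) mod 23 = 12
  7^9 mod 23 = (12 * 7) mod 23 = 15
  7^10 mod 23 = (15 * 7) mod 23 = 13
Step 2: Result = 13.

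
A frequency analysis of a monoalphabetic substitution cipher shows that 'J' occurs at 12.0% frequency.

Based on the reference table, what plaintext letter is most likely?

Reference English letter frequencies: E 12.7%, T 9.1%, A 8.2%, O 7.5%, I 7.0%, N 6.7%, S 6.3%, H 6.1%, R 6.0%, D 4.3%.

Step 1: The observed frequency is 12.0%.
Step 2: Compare with English frequencies:
  E: 12.7% (difference: 0.7%) <-- closest
  T: 9.1% (difference: 2.9%)
  A: 8.2% (difference: 3.8%)
  O: 7.5% (difference: 4.5%)
  I: 7.0% (difference: 5.0%)
  N: 6.7% (difference: 5.3%)
  S: 6.3% (difference: 5.7%)
  H: 6.1% (difference: 5.9%)
  R: 6.0% (difference: 6.0%)
  D: 4.3% (difference: 7.7%)
Step 3: 'J' most likely represents 'E' (frequency 12.7%).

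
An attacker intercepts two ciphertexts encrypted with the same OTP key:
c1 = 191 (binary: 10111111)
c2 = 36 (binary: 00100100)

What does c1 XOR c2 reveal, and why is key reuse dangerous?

Step 1: c1 XOR c2 = (m1 XOR k) XOR (m2 XOR k).
Step 2: By XOR associativity/commutativity: = m1 XOR m2 XOR k XOR k = m1 XOR m2.
Step 3: 10111111 XOR 00100100 = 10011011 = 155.
Step 4: The key cancels out! An attacker learns m1 XOR m2 = 155, revealing the relationship between plaintexts.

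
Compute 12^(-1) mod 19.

Step 1: We need x such that 12 * x = 1 (mod 19).
Step 2: Using the extended Euclidean algorithm or trial:
  12 * 8 = 96 = 5 * 19 + 1.
Step 3: Since 96 mod 19 = 1, the inverse is x = 8.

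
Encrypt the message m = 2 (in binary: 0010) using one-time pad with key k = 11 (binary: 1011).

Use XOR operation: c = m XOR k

Step 1: Write out the XOR operation bit by bit:
  Message: 0010
  Key:     1011
  XOR:     1001
Step 2: Convert to decimal: 1001 = 9.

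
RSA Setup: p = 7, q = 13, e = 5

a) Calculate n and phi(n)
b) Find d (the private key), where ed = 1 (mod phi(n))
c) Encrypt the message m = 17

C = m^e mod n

Step 1: n = 7 * 13 = 91.
Step 2: phi(n) = (7-1)(13-1) = 6 * 12 = 72.
Step 3: Find d = 5^(-1) mod 72 = 29.
  Verify: 5 * 29 = 145 = 1 (mod 72).
Step 4: C = 17^5 mod 91 = 75.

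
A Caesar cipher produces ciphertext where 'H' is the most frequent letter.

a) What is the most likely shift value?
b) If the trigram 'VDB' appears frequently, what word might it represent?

Step 1: In English, 'E' is the most frequent letter (12.7%).
Step 2: The most frequent ciphertext letter is 'H' (position 7).
Step 3: Shift = (7 - 4) mod 26 = 3.
Step 4: Decrypt 'VDB' by shifting back 3:
  V -> S
  D -> A
  B -> Y
Step 5: 'VDB' decrypts to 'SAY'.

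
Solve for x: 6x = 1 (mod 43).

Step 1: We need x such that 6 * x = 1 (mod 43).
Step 2: Using the extended Euclidean algorithm or trial:
  6 * 36 = 216 = 5 * 43 + 1.
Step 3: Since 216 mod 43 = 1, the inverse is x = 36.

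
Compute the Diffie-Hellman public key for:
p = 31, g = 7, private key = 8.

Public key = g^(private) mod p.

Step 1: A = g^a mod p = 7^8 mod 31.
  7^1 mod 31 = 7
  7^2 mod 31 = (7 * 7) mod 31 = 18
  7^3 mod 31 = (18 * 7) mod 31 = 2
  7^4 mod 31 = (2 * 7) mod 31 = 14
  7^5 mod 31 = (14 * 7) mod 31 = 5
  7^6 mod 31 = (5 * 7) mod 31 = 4
  7^7 mod 31 = (4 * 7) mod 31 = 28
  7^8 mod 31 = (28 * 7) mod 31 = 10
Result: A = 10.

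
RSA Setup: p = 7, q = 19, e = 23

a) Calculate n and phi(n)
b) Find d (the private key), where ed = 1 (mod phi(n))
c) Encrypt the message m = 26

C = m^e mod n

Step 1: n = 7 * 19 = 133.
Step 2: phi(n) = (7-1)(19-1) = 6 * 18 = 108.
Step 3: Find d = 23^(-1) mod 108 = 47.
  Verify: 23 * 47 = 1081 = 1 (mod 108).
Step 4: C = 26^23 mod 133 = 87.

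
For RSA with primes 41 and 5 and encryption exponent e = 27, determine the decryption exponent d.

Step 1: n = 41 * 5 = 205.
Step 2: phi(n) = 40 * 4 = 160.
Step 3: Find d such that 27 * d = 1 (mod 160).
Step 4: d = 27^(-1) mod 160 = 83.
Verification: 27 * 83 = 2241 = 14 * 160 + 1.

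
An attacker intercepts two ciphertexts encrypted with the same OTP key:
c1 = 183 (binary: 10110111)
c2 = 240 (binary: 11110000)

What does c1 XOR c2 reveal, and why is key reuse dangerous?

Step 1: c1 XOR c2 = (m1 XOR k) XOR (m2 XOR k).
Step 2: By XOR associativity/commutativity: = m1 XOR m2 XOR k XOR k = m1 XOR m2.
Step 3: 10110111 XOR 11110000 = 01000111 = 71.
Step 4: The key cancels out! An attacker learns m1 XOR m2 = 71, revealing the relationship between plaintexts.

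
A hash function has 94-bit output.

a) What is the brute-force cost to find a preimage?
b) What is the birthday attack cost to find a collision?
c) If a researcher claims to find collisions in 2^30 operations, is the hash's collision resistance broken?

Step 1: Preimage resistance requires brute-force of 2^94 operations.
Step 2: Collision resistance (birthday bound) = 2^(94/2) = 2^47.
Step 3: The claimed attack costs 2^30 operations.
Step 4: Since 2^30 < 2^47, the claimed attack beats the generic birthday bound, so collision resistance is broken.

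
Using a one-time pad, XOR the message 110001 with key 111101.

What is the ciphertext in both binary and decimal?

Step 1: Write out the XOR operation bit by bit:
  Message: 110001
  Key:     111101
  XOR:     001100
Step 2: Convert to decimal: 001100 = 12.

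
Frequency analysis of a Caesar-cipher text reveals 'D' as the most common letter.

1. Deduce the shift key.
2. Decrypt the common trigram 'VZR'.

Step 1: In English, 'E' is the most frequent letter (12.7%).
Step 2: The most frequent ciphertext letter is 'D' (position 3).
Step 3: Shift = (3 - 4) mod 26 = 25.
Step 4: Decrypt 'VZR' by shifting back 25:
  V -> W
  Z -> A
  R -> S
Step 5: 'VZR' decrypts to 'WAS'.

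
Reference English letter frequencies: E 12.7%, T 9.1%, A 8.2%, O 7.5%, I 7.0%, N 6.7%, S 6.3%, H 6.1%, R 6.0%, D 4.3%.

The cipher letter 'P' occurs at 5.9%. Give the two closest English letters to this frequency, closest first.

Step 1: Observed frequency of 'P' is 5.9%.
Step 2: Compute distances to each reference frequency and sort:
  R (6.0%): difference = 0.1% <-- BEST
  H (6.1%): difference = 0.2% <-- RUNNER-UP
  S (6.3%): difference = 0.4%
  N (6.7%): difference = 0.8%
  I (7.0%): difference = 1.1%
Step 3: Most likely is 'R' (6.0%, diff 0.1%); second most likely is 'H' (6.1%, diff 0.2%).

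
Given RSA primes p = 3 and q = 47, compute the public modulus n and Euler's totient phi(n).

Step 1: n = p * q = 3 * 47 = 141.
Step 2: phi(n) = (p-1)(q-1) = 2 * 46 = 92.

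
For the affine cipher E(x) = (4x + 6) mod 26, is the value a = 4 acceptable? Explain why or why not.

Step 1: Compute gcd(4, 26).
Step 2: gcd(4, 26) = 2.
Since gcd = 2 != 1, 4 shares a common factor with 26, so it cannot be used.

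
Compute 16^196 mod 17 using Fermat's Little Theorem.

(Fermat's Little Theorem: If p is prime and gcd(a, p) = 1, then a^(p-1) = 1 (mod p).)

Step 1: Since 17 is prime, by Fermat's Little Theorem: 16^16 = 1 (mod 17).
Step 2: Reduce exponent: 196 mod 16 = 4.
Step 3: So 16^196 = 16^4 (mod 17).
Step 4: 16^4 mod 17 = 1.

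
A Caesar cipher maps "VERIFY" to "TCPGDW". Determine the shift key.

Step 1: Compare first letters: V (position 21) -> T (position 19).
Step 2: Shift = (19 - 21) mod 26 = 24.
The shift value is 24.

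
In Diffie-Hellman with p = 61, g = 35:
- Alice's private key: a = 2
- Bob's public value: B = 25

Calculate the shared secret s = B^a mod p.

Step 1: s = B^a mod p = 25^2 mod 61.
  25^1 mod 61 = 25
  25^2 mod 61 = (25 * 25) mod 61 = 15
Result: shared secret = 15.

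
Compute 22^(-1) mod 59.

Step 1: We need x such that 22 * x = 1 (mod 59).
Step 2: Using the extended Euclidean algorithm or trial:
  22 * 51 = 1122 = 19 * 59 + 1.
Step 3: Since 1122 mod 59 = 1, the inverse is x = 51.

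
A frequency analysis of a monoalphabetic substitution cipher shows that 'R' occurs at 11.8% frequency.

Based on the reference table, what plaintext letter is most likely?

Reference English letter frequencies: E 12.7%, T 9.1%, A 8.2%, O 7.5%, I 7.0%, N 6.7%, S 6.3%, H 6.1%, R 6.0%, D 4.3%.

Step 1: The observed frequency is 11.8%.
Step 2: Compare with English frequencies:
  E: 12.7% (difference: 0.9%) <-- closest
  T: 9.1% (difference: 2.7%)
  A: 8.2% (difference: 3.6%)
  O: 7.5% (difference: 4.3%)
  I: 7.0% (difference: 4.8%)
  N: 6.7% (difference: 5.1%)
  S: 6.3% (difference: 5.5%)
  H: 6.1% (difference: 5.7%)
  R: 6.0% (difference: 5.8%)
  D: 4.3% (difference: 7.5%)
Step 3: 'R' most likely represents 'E' (frequency 12.7%).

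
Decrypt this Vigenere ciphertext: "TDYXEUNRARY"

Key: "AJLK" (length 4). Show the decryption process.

Step 1: Key 'AJLK' has length 4. Extended key: AJLKAJLKAJL
Step 2: Decrypt each position:
  T(19) - A(0) = 19 = T
  D(3) - J(9) = 20 = U
  Y(24) - L(11) = 13 = N
  X(23) - K(10) = 13 = N
  E(4) - A(0) = 4 = E
  U(20) - J(9) = 11 = L
  N(13) - L(11) = 2 = C
  R(17) - K(10) = 7 = H
  A(0) - A(0) = 0 = A
  R(17) - J(9) = 8 = I
  Y(24) - L(11) = 13 = N
Plaintext: TUNNELCHAIN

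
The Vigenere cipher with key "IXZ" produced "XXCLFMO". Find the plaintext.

Step 1: Extend key: IXZIXZI
Step 2: Decrypt each letter (c - k) mod 26:
  X(23) - I(8) = (23-8) mod 26 = 15 = P
  X(23) - X(23) = (23-23) mod 26 = 0 = A
  C(2) - Z(25) = (2-25) mod 26 = 3 = D
  L(11) - I(8) = (11-8) mod 26 = 3 = D
  F(5) - X(23) = (5-23) mod 26 = 8 = I
  M(12) - Z(25) = (12-25) mod 26 = 13 = N
  O(14) - I(8) = (14-8) mod 26 = 6 = G
Plaintext: PADDING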